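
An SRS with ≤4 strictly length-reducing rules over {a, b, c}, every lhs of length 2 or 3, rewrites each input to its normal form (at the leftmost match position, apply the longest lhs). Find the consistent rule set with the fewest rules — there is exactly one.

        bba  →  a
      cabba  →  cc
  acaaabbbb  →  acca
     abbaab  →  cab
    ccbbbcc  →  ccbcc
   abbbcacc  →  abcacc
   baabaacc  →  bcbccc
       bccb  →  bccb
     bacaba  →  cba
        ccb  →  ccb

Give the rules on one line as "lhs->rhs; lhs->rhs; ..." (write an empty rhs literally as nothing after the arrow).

aa->c; bac->a; bb->

  | bba => a
  | cabba => caa => cc
  | acaaabbbb => accabbbb => accabb => acca
  | abbaab => aaab => cab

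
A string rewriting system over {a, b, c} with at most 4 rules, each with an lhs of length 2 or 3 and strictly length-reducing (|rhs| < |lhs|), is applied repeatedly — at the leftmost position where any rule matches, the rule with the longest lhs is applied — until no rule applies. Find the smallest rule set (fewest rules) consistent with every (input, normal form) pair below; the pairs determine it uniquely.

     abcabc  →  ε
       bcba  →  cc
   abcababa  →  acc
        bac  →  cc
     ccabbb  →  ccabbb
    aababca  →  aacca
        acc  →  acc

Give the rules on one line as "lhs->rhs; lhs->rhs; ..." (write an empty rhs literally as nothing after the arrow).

  | abcabc => abc => ε
  | bcba => cba => cc
  | abcababa => ababa => acba => acc
  | bac => cc

abc->; ba->c; bc->c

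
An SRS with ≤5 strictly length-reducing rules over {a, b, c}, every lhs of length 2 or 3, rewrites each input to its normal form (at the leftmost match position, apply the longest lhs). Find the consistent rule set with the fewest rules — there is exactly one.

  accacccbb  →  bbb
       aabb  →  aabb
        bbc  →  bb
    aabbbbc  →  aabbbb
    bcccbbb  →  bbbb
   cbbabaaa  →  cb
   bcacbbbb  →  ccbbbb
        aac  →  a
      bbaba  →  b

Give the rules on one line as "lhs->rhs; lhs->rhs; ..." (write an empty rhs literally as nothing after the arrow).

ac->; ba->c; bc->b; ca->b

  | accacccbb => cacccbb => bcccbb => bccbb => bcbb => bbb
  | aabb
  | bbc => bb
  | aabbbbc => aabbbb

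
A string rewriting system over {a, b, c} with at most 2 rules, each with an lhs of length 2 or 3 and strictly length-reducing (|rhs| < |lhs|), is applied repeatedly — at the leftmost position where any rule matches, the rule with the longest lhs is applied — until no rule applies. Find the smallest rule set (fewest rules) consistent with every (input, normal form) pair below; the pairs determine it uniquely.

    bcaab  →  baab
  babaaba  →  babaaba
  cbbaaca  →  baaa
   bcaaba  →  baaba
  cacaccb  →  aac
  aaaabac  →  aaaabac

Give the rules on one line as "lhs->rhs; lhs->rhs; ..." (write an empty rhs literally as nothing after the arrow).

ca->a; cb->

  | bcaab => baab
  | babaaba
  | cbbaaca => baaca => baaa
  | bcaaba => baaba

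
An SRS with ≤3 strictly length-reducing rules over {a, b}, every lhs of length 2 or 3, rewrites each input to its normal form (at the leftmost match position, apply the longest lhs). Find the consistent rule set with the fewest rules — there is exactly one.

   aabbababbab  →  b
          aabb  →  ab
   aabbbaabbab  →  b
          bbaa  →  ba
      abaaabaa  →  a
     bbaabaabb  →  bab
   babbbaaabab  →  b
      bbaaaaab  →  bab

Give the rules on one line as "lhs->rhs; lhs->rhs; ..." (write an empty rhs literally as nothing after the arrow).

  | aabbababbab => abbababbab => abababbab => babbab => babab => bb => b
  | aabb => abb => ab
  | aabbbaabbab => abbbaabbab => abbaabbab => abaabbab => abbab => abab => b
  | bbaa => baa => ba

aa->a; aba->; bb->b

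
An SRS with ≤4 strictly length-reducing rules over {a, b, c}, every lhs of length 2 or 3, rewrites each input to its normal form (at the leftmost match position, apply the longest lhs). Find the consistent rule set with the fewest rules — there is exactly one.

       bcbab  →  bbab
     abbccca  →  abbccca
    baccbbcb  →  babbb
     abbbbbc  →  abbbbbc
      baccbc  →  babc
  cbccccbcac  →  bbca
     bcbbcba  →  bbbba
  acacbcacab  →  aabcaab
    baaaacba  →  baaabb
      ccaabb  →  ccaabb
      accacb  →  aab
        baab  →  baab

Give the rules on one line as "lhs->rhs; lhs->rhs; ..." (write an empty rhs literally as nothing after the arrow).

  | bcbab => bbab
  | abbccca
  | baccbbcb => bacbbcb => babbcb => babbb
  | abbbbbc

aba->bb; ac->a; cb->b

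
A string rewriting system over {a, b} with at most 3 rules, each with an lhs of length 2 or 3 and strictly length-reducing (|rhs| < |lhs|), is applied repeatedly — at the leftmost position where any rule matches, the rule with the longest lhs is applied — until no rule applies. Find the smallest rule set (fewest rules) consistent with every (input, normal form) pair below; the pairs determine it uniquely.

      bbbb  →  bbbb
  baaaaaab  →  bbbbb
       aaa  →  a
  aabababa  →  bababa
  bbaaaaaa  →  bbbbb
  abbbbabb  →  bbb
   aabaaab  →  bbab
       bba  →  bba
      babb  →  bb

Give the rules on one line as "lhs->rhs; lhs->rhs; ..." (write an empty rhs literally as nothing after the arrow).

aa->; abb->aa; baa->bb

  | bbbb
  | baaaaaab => bbaaaab => bbbaab => bbbbb
  | aaa => a
  | aabababa => bababa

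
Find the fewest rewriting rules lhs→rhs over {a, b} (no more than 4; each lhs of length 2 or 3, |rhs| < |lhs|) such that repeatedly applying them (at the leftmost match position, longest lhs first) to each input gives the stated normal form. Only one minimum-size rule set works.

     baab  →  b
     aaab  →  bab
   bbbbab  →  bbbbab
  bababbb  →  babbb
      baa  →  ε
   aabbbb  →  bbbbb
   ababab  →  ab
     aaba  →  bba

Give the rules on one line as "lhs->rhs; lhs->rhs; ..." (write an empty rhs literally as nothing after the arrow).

aa->b; aba->a; baa->

  | baab => b
  | aaab => bab
  | bbbbab
  | bababbb => babbb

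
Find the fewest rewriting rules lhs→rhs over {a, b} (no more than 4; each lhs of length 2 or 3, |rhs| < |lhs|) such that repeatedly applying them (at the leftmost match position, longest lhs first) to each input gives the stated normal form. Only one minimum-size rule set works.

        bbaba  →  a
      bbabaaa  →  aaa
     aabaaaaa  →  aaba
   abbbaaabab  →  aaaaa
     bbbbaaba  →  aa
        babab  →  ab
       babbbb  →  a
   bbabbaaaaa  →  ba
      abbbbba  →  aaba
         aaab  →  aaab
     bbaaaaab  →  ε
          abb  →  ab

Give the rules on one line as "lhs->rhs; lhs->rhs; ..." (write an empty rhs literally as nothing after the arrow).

  | bbaba => baba => a
  | bbabaaa => babaaa => aaa
  | aabaaaaa => aabaaaa => aabaaa => aabaa => aaba
  | abbbaaabab => aaaaabab => aaaaa

baa->ba; bab->; bb->b; bbb->a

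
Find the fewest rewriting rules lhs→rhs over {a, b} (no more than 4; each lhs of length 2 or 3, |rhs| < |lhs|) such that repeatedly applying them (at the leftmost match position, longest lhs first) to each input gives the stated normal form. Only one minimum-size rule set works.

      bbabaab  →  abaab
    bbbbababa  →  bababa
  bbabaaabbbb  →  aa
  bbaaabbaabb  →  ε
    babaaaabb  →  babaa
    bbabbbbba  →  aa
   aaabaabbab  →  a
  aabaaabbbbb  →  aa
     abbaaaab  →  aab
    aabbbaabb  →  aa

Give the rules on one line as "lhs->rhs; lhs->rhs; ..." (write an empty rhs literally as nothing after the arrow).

  | bbabaab => abaab
  | bbbbababa => bababa
  | bbabaaabbbb => abaaabbbb => abbbbb => abb => aa
  | bbaaabbaabb => aaabbaabb => bbaabb => aabb => aaa => ε

aaa->; bb->a; bba->a; bbb->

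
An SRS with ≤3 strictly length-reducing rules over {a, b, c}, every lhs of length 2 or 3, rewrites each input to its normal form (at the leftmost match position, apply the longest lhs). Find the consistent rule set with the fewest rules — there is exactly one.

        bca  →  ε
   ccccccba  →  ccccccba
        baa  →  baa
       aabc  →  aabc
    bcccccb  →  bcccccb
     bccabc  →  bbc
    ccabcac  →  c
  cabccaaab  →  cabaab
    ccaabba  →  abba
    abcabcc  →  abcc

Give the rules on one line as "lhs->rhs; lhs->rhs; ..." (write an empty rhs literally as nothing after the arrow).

  | bca => ε
  | ccccccba
  | baa
  | aabc

bca->; cca->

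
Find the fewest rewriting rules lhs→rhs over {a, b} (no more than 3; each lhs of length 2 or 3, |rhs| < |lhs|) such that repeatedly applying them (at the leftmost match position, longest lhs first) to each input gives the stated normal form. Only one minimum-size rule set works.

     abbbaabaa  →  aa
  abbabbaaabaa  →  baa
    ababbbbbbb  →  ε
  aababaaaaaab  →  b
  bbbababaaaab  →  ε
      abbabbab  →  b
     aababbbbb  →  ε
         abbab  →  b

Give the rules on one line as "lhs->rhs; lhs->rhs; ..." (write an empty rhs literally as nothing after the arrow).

  | abbbaabaa => bbbaabaa => baabaa => babaa => bbaa => aa
  | abbabbaaabaa => bbabbaaabaa => abbaaabaa => bbaaabaa => aaabaa => aabaa => abaa => baa
  | ababbbbbbb => babbbbbbb => bbbbbbbb => bbbbbb => bbbb => bb => ε
  | aababaaaaaab => ababaaaaaab => babaaaaaab => bbaaaaaab => aaaaaab => aaaaab => aaaab => aaab => aab => ab => b

ab->b; bb->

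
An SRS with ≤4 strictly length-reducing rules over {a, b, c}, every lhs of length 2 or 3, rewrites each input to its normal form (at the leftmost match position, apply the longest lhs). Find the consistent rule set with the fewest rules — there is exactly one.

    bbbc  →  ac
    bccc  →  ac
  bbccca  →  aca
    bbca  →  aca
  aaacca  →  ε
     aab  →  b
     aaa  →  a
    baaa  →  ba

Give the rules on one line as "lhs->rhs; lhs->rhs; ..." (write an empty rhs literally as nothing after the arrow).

  | bbbc => abc => ac
  | bccc => bbc => ac
  | bbccca => accca => abca => aca
  | bbca => aca

aa->; ab->a; bb->a; cc->b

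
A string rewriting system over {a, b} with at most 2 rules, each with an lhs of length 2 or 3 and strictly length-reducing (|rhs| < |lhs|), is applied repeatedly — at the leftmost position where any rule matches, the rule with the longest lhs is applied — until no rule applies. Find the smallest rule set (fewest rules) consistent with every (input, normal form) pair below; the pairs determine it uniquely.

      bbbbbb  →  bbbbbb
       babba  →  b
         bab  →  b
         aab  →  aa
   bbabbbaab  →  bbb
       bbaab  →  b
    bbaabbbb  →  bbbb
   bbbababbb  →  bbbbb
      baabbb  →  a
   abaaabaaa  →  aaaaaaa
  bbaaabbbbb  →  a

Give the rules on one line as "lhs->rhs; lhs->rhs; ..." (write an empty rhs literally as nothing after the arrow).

  | bbbbbb
  | babba => bba => b
  | bab => b
  | aab => aa

ab->a; ba->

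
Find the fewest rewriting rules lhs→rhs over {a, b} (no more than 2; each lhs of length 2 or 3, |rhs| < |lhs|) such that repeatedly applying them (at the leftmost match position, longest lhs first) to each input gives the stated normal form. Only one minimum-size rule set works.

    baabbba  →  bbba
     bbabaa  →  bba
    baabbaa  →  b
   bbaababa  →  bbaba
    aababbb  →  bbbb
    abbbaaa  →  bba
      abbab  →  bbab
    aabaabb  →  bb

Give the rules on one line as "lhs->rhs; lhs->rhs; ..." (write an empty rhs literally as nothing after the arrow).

abb->bb; baa->

  | baabbba => bbba
  | bbabaa => bba
  | baabbaa => bbaa => b
  | bbaababa => bbaba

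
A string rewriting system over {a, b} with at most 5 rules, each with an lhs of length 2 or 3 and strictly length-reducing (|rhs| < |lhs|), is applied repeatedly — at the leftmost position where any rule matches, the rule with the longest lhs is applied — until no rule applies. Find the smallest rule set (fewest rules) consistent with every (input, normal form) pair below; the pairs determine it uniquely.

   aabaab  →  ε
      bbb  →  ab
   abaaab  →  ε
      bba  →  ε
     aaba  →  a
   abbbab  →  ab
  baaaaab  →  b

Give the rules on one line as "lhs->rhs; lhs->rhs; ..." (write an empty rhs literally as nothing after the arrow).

  | aabaab => aab => ε
  | bbb => ab
  | abaaab => abb => aa => ε
  | bba => aa => ε

aa->; aaa->; aab->; bb->a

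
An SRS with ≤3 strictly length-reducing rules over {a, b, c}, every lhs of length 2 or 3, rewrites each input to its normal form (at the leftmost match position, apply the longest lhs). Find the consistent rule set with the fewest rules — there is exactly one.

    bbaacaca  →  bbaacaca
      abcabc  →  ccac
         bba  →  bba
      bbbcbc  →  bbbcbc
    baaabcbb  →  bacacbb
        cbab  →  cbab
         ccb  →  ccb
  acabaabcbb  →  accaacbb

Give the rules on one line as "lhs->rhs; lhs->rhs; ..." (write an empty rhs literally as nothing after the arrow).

  | bbaacaca
  | abcabc => caabc => ccac
  | bba
  | bbbcbc

aab->ca; abc->ca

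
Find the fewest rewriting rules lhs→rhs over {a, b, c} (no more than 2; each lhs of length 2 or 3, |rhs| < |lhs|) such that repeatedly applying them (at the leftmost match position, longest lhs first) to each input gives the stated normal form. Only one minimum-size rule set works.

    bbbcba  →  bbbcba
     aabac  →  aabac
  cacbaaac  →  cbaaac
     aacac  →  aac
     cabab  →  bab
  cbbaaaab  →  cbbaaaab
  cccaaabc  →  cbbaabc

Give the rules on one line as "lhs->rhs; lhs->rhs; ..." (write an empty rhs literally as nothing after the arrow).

ca->; cca->bb

  | bbbcba
  | aabac
  | cacbaaac => cbaaac
  | aacac => aac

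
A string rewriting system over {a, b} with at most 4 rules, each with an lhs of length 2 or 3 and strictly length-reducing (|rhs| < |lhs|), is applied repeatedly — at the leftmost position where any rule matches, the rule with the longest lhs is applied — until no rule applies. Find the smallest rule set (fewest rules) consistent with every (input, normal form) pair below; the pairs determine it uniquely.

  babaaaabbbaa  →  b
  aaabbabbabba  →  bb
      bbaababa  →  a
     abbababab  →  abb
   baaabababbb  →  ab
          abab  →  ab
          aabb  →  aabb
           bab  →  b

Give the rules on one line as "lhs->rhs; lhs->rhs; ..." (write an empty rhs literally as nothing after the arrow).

  | babaaaabbbaa => baaaabbbaa => bbaabbbaa => bbbbbbaa => abbbaa => aaaa => bba => b
  | aaabbabbabba => bbbbabbabba => ababbabba => abbabba => abbba => aaa => bb
  | bbaababa => bbbbaba => ababa => aba => a
  | abbababab => abbabab => abbab => abb

aaa->bb; ba->; baa->bb; bbb->a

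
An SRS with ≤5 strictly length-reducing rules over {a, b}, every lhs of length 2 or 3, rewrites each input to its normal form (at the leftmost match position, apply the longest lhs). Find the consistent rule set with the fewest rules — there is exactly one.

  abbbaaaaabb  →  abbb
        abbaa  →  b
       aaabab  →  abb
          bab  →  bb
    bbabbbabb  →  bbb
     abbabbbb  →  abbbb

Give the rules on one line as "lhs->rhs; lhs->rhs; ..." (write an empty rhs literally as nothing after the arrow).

aa->b; aaa->a; ba->b; bba->

  | abbbaaaaabb => abaaaabb => abaaabb => abaabb => ababb => abbb
  | abbaa => aa => b
  | aaabab => abab => abb
  | bab => bb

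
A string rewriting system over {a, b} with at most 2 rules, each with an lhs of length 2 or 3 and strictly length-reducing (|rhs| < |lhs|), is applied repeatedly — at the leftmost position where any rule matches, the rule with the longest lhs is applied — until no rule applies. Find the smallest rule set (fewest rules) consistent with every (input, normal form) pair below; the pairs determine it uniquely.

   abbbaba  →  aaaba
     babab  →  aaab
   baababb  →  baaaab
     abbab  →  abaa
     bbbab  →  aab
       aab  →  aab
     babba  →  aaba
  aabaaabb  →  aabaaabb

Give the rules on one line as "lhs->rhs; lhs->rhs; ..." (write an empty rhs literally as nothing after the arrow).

  | abbbaba => aaaba
  | babab => aaab
  | baababb => baaaab
  | abbab => abaa

bab->aa; bbb->a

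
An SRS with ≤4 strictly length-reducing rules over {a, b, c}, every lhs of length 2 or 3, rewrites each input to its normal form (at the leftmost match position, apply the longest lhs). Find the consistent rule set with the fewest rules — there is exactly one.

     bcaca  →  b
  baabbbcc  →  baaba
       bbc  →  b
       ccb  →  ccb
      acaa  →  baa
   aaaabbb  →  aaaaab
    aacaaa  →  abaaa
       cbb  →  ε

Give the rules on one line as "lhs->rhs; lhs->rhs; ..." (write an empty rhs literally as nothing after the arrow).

ac->b; bb->a; bcc->ca; ca->

  | bcaca => bca => b
  | baabbbcc => baaabcc => baaaca => baaba
  | bbc => ac => b
  | ccb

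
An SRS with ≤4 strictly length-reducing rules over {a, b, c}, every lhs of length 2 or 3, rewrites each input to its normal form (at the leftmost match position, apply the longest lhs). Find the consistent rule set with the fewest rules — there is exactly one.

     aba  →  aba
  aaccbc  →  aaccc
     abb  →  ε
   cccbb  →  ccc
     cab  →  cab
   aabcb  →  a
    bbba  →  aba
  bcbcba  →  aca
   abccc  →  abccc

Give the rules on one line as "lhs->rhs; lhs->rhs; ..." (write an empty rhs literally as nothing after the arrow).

abb->; bb->a; bcb->bb; cb->c

  | aba
  | aaccbc => aaccc
  | abb => ε
  | cccbb => cccb => ccc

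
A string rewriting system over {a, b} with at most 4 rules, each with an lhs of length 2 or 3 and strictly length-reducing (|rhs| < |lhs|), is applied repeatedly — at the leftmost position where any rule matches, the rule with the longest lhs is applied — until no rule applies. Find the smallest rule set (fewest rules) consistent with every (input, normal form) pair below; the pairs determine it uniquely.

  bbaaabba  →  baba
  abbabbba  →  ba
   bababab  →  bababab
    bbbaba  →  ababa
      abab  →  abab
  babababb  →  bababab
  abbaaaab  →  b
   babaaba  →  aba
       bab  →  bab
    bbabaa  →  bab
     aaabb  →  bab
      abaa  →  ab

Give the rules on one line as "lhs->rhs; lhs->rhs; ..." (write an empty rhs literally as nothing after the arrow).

aa->b; bb->b; bbb->ab

  | bbaaabba => baaabba => bbabba => babba => baba
  | abbabbba => ababbba => abaaba => abbba => aaba => bba => ba
  | bababab
  | bbbaba => ababa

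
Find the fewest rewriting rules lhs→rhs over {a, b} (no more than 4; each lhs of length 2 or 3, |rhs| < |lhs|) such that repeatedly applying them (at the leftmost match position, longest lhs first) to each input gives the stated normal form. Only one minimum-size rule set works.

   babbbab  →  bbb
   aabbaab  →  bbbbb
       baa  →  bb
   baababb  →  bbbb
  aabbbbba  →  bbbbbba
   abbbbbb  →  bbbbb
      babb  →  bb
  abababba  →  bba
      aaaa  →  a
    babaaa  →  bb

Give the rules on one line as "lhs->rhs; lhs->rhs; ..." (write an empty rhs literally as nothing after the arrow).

aa->b; aaa->; ab->; aba->

  | babbbab => bbbab => bbb
  | aabbaab => bbbaab => bbbbb
  | baa => bb
  | baababb => bbbabb => bbbb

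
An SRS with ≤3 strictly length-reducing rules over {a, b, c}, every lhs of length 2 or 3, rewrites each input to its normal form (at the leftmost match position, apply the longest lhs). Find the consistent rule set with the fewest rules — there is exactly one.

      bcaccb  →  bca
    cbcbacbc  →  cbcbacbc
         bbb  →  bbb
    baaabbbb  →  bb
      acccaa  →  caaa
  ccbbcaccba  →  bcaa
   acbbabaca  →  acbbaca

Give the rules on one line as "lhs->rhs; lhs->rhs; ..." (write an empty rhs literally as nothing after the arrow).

  | bcaccb => bcaab => bca
  | cbcbacbc
  | bbb
  | baaabbbb => baabbb => babb => bb

aac->ca; ab->; cc->a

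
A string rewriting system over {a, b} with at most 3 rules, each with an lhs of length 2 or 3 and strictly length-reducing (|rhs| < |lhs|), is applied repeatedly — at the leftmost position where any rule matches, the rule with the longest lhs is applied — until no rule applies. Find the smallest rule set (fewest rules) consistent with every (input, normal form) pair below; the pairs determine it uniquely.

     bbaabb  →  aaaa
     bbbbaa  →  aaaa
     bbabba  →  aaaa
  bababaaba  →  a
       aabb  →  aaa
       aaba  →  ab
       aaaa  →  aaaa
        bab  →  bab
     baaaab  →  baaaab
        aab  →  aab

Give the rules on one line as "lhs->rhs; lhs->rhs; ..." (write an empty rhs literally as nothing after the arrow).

aba->b; bb->a

  | bbaabb => aaabb => aaaa
  | bbbbaa => abbaa => aaaa
  | bbabba => aabba => aaaa
  | bababaaba => bbbaaba => abaaba => baba => bb => a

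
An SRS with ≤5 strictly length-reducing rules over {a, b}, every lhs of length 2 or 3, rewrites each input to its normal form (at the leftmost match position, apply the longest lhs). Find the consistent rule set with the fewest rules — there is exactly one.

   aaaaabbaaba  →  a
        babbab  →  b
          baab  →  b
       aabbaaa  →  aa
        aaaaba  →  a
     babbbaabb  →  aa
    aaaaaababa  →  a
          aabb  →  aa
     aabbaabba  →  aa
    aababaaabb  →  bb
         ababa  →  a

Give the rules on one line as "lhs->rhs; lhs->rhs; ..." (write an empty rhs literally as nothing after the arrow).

aaa->; ab->b; abb->a; ba->a

  | aaaaabbaaba => aabbaaba => aaaaba => aba => ba => a
  | babbab => abbab => aab => ab => b
  | baab => aab => ab => b
  | aabbaaa => aaaaa => aa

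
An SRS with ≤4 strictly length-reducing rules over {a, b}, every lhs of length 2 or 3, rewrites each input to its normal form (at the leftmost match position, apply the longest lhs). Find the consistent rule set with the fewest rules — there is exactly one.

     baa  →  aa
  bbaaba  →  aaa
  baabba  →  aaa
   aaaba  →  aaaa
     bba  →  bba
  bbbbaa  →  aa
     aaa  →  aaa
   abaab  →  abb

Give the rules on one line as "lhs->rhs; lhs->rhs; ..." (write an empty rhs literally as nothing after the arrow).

  | baa => aa
  | bbaaba => baaba => aaba => aaa
  | baabba => aabba => aaba => aaa
  | aaaba => aaaa

aab->aa; aba->ab; baa->aa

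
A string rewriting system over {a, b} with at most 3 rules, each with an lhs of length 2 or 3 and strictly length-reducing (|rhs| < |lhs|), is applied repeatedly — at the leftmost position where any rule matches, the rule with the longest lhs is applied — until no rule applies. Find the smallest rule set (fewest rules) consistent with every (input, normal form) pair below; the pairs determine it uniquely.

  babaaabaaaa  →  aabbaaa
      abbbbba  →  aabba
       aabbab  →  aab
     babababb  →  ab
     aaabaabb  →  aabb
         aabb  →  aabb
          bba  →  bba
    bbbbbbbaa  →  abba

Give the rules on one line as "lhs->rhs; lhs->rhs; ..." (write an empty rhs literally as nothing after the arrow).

aba->bb; bab->; bbb->a

  | babaaabaaaa => aaabaaaa => aabbaaa
  | abbbbba => aabba
  | aabbab => aab
  | babababb => ababb => bbbb => ab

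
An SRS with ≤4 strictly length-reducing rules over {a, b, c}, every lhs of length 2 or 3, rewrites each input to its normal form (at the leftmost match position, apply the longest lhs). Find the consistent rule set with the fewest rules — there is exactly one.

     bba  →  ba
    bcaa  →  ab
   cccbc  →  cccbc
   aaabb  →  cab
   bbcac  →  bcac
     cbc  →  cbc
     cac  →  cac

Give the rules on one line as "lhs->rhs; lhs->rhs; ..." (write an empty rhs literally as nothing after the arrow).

  | bba => ba
  | bcaa => bcc => ab
  | cccbc
  | aaabb => cabb => cab

aa->c; bb->b; bcc->ab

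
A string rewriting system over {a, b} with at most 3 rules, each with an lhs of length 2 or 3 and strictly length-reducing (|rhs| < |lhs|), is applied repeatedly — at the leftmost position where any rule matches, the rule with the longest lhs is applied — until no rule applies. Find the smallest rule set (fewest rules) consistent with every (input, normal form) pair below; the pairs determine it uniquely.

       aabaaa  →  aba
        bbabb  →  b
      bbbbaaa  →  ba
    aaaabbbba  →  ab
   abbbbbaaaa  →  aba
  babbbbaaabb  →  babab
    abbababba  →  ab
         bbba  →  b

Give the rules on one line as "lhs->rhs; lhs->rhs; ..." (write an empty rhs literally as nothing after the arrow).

aa->a; bb->b; bba->b

  | aabaaa => abaaa => abaa => aba
  | bbabb => bbb => bb => b
  | bbbbaaa => bbbaaa => bbaaa => baa => ba
  | aaaabbbba => aaabbbba => aabbbba => abbbba => abbba => abba => ab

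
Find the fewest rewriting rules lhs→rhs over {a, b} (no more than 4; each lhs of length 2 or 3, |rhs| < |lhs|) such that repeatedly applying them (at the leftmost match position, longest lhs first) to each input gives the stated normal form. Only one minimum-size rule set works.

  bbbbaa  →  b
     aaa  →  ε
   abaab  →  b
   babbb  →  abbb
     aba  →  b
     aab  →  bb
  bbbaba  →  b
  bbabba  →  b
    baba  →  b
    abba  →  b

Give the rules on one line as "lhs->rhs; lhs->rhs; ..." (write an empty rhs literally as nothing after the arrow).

aa->b; aaa->; ba->a

  | bbbbaa => bbbaa => bbaa => baa => aa => b
  | aaa => ε
  | abaab => aaab => b
  | babbb => abbb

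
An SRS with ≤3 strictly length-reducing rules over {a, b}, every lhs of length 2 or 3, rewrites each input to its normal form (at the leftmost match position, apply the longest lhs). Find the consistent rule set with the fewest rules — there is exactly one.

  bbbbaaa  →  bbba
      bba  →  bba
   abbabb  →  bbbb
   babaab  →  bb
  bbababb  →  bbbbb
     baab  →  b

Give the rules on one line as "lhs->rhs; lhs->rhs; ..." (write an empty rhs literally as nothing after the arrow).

ab->b; baa->

  | bbbbaaa => bbba
  | bba
  | abbabb => bbabb => bbbb
  | babaab => bbaab => bb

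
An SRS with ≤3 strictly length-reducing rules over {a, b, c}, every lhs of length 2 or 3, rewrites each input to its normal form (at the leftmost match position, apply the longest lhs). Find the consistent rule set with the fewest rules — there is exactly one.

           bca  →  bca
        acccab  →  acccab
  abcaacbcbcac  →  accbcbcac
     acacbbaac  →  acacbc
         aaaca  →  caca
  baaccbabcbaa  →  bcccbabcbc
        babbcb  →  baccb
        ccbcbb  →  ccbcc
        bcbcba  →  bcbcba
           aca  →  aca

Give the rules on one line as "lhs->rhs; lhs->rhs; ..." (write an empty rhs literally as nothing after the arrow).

aa->c; bb->c; caa->b

  | bca
  | acccab
  | abcaacbcbcac => abbcbcbcac => accbcbcac
  | acacbbaac => acaccaac => acacbc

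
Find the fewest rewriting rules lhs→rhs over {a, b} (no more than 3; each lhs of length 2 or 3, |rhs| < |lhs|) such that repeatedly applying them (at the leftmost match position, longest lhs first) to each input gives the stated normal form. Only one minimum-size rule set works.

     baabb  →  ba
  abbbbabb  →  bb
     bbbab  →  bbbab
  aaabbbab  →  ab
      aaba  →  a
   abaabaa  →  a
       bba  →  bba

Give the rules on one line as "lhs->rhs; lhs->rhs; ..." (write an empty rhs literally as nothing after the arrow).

  | baabb => ba
  | abbbbabb => bbabb => bb
  | bbbab
  | aaabbbab => aabab => ab

aba->; abb->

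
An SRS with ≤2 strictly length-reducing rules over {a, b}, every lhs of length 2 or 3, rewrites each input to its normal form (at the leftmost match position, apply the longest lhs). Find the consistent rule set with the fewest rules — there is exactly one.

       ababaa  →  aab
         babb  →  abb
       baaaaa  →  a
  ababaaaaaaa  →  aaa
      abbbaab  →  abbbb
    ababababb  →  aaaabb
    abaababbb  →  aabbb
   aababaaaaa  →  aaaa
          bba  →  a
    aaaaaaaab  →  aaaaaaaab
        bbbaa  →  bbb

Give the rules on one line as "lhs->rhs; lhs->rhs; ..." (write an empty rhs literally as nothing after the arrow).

  | ababaa => aabaa => aab
  | babb => abb
  | baaaaa => baaa => ba => a
  | ababaaaaaaa => aabaaaaaaa => aabaaaaa => aabaaa => aaba => aaa

ba->a; baa->b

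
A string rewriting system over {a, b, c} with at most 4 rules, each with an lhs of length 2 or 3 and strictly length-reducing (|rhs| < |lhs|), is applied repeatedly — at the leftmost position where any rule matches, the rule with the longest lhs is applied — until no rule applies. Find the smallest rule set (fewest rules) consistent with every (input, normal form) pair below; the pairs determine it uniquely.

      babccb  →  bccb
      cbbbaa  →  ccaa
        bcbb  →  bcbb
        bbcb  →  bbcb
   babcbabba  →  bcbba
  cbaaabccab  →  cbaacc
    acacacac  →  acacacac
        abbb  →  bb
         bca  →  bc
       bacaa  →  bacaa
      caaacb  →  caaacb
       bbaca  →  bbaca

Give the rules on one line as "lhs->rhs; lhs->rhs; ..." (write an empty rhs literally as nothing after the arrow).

ab->; bbb->c; bca->bc

  | babccb => bccb
  | cbbbaa => ccaa
  | bcbb
  | bbcb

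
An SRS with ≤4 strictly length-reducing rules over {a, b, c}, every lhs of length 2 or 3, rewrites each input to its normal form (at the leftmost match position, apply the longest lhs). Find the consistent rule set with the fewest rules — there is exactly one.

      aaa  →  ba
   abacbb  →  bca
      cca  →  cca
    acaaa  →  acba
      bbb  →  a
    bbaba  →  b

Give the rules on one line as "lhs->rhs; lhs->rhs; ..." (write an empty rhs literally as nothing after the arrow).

  | aaa => ba
  | abacbb => aacbb => bcbb => bca
  | cca
  | acaaa => acba

aa->b; ab->a; bb->a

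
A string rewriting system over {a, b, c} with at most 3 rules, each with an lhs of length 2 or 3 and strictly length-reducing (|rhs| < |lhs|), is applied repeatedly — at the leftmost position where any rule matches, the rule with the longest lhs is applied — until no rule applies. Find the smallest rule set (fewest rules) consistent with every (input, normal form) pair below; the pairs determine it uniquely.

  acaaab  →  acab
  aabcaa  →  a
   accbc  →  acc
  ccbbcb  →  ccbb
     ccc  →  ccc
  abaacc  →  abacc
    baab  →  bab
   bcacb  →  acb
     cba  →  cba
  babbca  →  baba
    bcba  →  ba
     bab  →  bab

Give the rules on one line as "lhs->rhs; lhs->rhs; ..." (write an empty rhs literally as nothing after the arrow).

  | acaaab => acaab => acab
  | aabcaa => abcaa => aaa => aa => a
  | accbc => acc
  | ccbbcb => ccbb

aa->a; bc->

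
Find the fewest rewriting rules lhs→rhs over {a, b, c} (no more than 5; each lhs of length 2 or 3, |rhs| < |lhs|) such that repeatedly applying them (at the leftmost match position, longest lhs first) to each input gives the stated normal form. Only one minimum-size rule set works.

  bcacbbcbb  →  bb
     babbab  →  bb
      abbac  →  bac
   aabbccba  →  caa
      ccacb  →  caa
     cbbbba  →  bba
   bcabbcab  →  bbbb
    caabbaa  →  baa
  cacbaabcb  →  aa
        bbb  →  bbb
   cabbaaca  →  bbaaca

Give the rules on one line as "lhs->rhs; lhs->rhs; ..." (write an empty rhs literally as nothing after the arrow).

  | bcacbbcbb => bcbabcbb => baabcbb => bacbb => bbab => bb
  | babbab => bbab => bb
  | abbac => bac
  | aabbccba => abccba => ccba => caa

ab->; acb->ba; cab->b; cb->a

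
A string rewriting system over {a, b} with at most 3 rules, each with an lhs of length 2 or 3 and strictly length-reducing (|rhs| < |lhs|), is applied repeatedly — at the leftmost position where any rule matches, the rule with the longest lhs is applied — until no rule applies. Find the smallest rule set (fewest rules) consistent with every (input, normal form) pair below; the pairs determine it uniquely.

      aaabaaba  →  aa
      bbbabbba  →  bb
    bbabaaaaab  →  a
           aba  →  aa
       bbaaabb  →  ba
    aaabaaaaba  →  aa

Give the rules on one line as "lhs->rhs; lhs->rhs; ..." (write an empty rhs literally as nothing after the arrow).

aab->ab; ab->a; baa->

  | aaabaaba => aabaaba => abaaba => aaaba => aaba => aba => aa
  | bbbabbba => bbbabba => bbbaba => bbbaa => bb
  | bbabaaaaab => bbaaaaaab => baaaab => aab => ab => a
  | aba => aa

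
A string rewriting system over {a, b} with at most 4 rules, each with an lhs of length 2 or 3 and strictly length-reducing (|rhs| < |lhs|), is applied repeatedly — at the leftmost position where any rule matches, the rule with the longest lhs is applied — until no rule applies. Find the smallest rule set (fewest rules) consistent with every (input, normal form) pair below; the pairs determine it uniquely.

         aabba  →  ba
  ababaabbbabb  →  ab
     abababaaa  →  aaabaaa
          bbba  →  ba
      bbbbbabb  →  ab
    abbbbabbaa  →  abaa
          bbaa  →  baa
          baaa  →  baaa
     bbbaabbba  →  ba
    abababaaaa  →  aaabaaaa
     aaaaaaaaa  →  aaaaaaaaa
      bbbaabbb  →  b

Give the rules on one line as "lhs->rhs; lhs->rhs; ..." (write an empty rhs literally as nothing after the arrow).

  | aabba => abba => bba => ba
  | ababaabbbabb => aaaabbbabb => aaabbbabb => aabbbabb => abbbabb => bbbabb => bbabb => babb => ab
  | abababaaa => aaabaaa
  | bbba => bba => ba

abb->bb; bab->a; bb->b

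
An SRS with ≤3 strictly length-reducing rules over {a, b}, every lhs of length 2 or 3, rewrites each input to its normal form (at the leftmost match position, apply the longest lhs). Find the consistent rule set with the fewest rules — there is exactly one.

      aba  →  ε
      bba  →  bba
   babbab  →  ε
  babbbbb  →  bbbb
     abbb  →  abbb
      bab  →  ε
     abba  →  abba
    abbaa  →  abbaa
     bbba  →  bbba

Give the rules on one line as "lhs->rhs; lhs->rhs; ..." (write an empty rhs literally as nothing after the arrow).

aba->; bab->

  | aba => ε
  | bba
  | babbab => bab => ε
  | babbbbb => bbbb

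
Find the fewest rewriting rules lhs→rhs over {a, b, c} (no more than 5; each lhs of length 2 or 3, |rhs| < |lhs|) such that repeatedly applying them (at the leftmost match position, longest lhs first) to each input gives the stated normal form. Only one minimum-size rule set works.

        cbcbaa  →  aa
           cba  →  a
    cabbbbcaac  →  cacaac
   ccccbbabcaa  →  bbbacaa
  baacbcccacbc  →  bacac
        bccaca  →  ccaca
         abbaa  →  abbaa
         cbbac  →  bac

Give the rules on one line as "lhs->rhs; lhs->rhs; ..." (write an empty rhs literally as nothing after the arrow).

  | cbcbaa => cbaa => aa
  | cba => a
  | cabbbbcaac => cabbbcaac => cabbcaac => cabcaac => cacaac
  | ccccbbabcaa => accbbabcaa => bbbabcaa => bbbacaa

acc->b; bc->c; cb->; ccc->ac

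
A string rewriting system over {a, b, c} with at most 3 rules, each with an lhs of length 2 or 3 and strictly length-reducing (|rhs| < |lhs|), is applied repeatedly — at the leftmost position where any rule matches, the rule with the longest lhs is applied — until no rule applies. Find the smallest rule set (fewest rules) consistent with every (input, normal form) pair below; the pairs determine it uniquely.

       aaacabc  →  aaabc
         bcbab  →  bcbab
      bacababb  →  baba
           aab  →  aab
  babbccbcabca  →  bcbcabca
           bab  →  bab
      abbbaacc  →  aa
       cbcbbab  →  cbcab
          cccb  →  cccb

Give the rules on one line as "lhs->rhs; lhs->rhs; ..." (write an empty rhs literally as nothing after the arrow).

  | aaacabc => aaabc
  | bcbab
  | bacababb => bababb => baba
  | aab

ac->; bb->; bbb->a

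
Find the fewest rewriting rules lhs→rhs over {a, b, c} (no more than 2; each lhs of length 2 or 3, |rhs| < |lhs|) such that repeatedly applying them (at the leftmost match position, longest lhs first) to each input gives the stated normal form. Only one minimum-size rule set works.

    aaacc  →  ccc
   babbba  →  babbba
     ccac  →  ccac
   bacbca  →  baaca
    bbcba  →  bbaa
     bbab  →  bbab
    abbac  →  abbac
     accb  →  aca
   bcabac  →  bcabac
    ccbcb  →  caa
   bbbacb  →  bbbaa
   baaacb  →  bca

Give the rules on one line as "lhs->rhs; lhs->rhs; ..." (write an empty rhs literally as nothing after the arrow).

aaa->c; cb->a

  | aaacc => ccc
  | babbba
  | ccac
  | bacbca => baaca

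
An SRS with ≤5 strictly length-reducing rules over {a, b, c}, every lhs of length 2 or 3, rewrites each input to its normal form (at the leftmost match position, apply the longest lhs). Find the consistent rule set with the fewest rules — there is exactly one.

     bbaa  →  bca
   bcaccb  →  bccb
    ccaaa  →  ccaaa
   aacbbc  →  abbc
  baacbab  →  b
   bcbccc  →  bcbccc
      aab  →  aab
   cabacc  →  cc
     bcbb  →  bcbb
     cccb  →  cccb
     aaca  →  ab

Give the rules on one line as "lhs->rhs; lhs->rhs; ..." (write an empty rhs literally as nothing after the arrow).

  | bbaa => bca
  | bcaccb => bccb
  | ccaaa
  | aacbbc => abbc

ac->; aca->b; ba->; bba->bc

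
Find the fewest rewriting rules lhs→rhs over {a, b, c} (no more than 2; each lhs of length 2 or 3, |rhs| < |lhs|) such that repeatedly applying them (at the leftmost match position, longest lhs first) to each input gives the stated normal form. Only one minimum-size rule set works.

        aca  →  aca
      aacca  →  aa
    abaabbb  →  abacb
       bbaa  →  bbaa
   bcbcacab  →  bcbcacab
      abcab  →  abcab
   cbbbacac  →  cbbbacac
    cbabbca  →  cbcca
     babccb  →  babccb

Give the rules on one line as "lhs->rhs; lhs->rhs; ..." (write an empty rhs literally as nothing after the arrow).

abb->c; acc->

  | aca
  | aacca => aa
  | abaabbb => abacb
  | bbaa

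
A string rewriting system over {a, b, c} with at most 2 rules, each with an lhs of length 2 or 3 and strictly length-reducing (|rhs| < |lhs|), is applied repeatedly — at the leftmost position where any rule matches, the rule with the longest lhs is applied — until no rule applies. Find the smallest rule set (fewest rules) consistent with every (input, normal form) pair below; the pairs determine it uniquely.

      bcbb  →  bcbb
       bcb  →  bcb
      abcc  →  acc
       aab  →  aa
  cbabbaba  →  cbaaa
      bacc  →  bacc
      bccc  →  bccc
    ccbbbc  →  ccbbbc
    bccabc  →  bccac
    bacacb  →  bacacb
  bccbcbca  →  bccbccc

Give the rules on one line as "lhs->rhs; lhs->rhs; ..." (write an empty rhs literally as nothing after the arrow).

  | bcbb
  | bcb
  | abcc => acc
  | aab => aa

ab->a; bca->cc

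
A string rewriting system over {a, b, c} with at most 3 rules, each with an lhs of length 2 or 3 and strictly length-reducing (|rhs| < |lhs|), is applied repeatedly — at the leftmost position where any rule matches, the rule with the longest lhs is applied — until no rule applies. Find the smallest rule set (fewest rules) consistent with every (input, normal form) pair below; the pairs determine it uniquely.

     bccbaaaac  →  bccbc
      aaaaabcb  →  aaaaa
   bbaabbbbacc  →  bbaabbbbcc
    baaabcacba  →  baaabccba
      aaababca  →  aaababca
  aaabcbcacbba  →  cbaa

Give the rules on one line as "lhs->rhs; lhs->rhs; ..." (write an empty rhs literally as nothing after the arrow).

  | bccbaaaac => bccbaaac => bccbaac => bccbac => bccbc
  | aaaaabcb => aaaaa
  | bbaabbbbacc => bbaabbbbcc
  | baaabcacba => baaabccba

ac->c; bcb->; cbb->ba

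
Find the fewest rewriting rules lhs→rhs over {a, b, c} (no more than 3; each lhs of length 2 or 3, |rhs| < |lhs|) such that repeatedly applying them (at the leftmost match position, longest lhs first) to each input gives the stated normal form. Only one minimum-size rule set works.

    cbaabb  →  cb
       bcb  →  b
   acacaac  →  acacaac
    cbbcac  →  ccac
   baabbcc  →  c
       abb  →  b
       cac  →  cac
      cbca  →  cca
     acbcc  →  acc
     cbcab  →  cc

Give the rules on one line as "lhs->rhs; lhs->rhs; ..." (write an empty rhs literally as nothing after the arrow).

ab->; bc->; bca->ca

  | cbaabb => cbab => cb
  | bcb => b
  | acacaac
  | cbbcac => cbcac => ccac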